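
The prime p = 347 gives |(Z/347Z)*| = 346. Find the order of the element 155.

346

The order of 155 must divide p − 1 = 346 = 2 · 173.
Divisors: 1, 2, 173, 346.
Check each in increasing order: 155^1 ≡ 155;  155^2 ≡ 82;  155^173 ≡ 346;  155^346 ≡ 1.
Smallest exponent giving 1 is 346.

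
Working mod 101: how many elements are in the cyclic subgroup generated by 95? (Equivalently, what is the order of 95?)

5

The order of 95 must divide p − 1 = 100 = 2^2 · 5^2.
Divisors: 1, 2, 4, 5, 10, 20, 25, 50, 100.
Check each in increasing order: 95^1 ≡ 95;  95^2 ≡ 36;  95^4 ≡ 84;  95^5 ≡ 1.
Smallest exponent giving 1 is 5.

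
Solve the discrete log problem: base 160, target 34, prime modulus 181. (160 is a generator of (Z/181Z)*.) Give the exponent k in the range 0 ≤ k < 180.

76

Baby-step giant-step with m = ceil(sqrt(180)) = 14.
Baby table (160^j mod 181 for j=0..13):
  0:1  1:160  2:79  3:151  4:87  5:164  6:176  7:105
  8:148  9:150  10:108  11:85  12:25  13:18
Giant step factor: 160^(-14) ≡ 147 (mod 181).
Scan 34·147^i mod 181 for i = 0, 1, …:
  i=0: 34   i=1: 111   i=2: 27   i=3: 168
  i=4: 80   i=5: 176
Match at i=5, j=6: k = 5·14 + 6 = 76.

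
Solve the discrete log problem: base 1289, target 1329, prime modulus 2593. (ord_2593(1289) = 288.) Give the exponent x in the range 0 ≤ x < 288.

8

Successive powers of 1289 modulo 2593:
  1289^0=1  1289^1=1289  1289^2=2001  1289^3=1847  1289^4=409  1289^5=822
  1289^6=1614  1289^7=860  1289^8=1329
So 1289^8 ≡ 1329 (mod 2593), giving x = 8.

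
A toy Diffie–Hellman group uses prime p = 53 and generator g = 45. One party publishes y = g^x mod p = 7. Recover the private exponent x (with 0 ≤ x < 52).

22

Baby-step giant-step with m = ceil(sqrt(52)) = 8.
Baby table (45^j mod 53 for j=0..7):
  0:1  1:45  2:11  3:18  4:15  5:39  6:6  7:5
Giant step factor: 45^(-8) ≡ 49 (mod 53).
Scan 7·49^i mod 53 for i = 0, 1, …:
  i=0: 7   i=1: 25   i=2: 6
Match at i=2, j=6: x = 2·8 + 6 = 22.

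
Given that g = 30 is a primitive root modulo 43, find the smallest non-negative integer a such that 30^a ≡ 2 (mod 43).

Baby-step giant-step with m = ceil(sqrt(42)) = 7.
Baby table (30^j mod 43 for j=0..6):
  0:1  1:30  2:40  3:39  4:9  5:12  6:16
Giant step factor: 30^(-7) ≡ 37 (mod 43).
Scan 2·37^i mod 43 for i = 0, 1, …:
  i=0: 2   i=1: 31   i=2: 29   i=3: 41
  i=4: 12
Match at i=4, j=5: a = 4·7 + 5 = 33.

33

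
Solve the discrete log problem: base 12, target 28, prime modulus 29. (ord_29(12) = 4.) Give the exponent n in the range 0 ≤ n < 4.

2

Successive powers of 12 modulo 29:
  12^0=1  12^1=12  12^2=28
So 12^2 ≡ 28 (mod 29), giving n = 2.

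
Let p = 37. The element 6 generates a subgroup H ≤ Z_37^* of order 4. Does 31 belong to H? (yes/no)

yes

⟨6⟩ has order 4; its elements mod 37 are {1, 6, 31, 36}.
31 is in this set.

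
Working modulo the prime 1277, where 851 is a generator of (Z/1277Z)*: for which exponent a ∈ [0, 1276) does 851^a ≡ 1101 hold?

630

Baby-step giant-step with m = ceil(sqrt(1276)) = 36.
Baby table (851^j mod 1277 for j=0..35):
  0:1  1:851  2:142  3:804  4:1009  5:515  6:254  7:341
  8:312  9:1173  10:886  11:556  12:666  13:1055  14:74  15:401
  16:292  17:754  18:600  19:1077  20:918  21:971  22:102  23:1243
  24:437  25:280  26:758  27:173  28:368  29:303  30:1176  31:885
  32:982  33:524  34:251  35:342
Giant step factor: 851^(-36) ≡ 56 (mod 1277).
Scan 1101·56^i mod 1277 for i = 0, 1, …:
  i=0: 1101   i=1: 360   i=2: 1005   i=3: 92
  i=4: 44   i=5: 1187   i=6: 68   i=7: 1254
  i=8: 1266   i=9: 661     …   i=16: 558
  i=17: 600
Match at i=17, j=18: a = 17·36 + 18 = 630.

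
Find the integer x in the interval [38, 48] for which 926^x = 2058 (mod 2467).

Compute 926^38 mod 2467 = 221, then multiply by 926 repeatedly:
  926^38=221  926^39=2352  926^40=2058
Found 2058 at exponent 40.

40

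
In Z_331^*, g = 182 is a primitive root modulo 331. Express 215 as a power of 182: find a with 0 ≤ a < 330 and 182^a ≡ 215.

234

Baby-step giant-step with m = ceil(sqrt(330)) = 19.
Baby table (182^j mod 331 for j=0..18):
  0:1  1:182  2:24  3:65  4:245  5:236  6:253  7:37
  8:114  9:226  10:88  11:128  12:126  13:93  14:45  15:246
  16:87  17:277  18:102
Giant step factor: 182^(-19) ≡ 201 (mod 331).
Scan 215·201^i mod 331 for i = 0, 1, …:
  i=0: 215   i=1: 185   i=2: 113   i=3: 205
  i=4: 161   i=5: 254   i=6: 80   i=7: 192
  i=8: 196   i=9: 7   i=10: 83   i=11: 133
  i=12: 253
Match at i=12, j=6: a = 12·19 + 6 = 234.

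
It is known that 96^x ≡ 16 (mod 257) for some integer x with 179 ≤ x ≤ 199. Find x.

192

Compute 96^179 mod 257 = 230, then multiply by 96 repeatedly:
  96^179=230  96^180=235  96^181=201  96^182=21  96^183=217
  96^184=15  96^185=155  96^186=231  96^187=74  96^188=165
  96^189=163  96^190=228  96^191=43  96^192=16
Found 16 at exponent 192.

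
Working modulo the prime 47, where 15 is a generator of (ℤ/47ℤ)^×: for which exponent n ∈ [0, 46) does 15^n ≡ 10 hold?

25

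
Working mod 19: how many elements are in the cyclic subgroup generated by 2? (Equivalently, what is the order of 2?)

18

The order of 2 must divide p − 1 = 18 = 2 · 3^2.
Divisors: 1, 2, 3, 6, 9, 18.
Check each in increasing order: 2^1 ≡ 2;  2^2 ≡ 4;  2^3 ≡ 8;  2^6 ≡ 7;  2^9 ≡ 18;  2^18 ≡ 1.
Smallest exponent giving 1 is 18.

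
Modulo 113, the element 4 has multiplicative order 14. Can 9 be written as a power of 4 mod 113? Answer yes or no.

no

⟨4⟩ has order 14; its elements mod 113 are {1, 4, 7, 16, 28, 30, 49, 64, 83, 85, 97, 106, 109, 112}.
9 is not in this set.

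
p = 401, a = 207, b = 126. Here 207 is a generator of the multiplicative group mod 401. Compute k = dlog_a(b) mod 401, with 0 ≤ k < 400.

Baby-step giant-step with m = ceil(sqrt(400)) = 20.
Baby table (207^j mod 401 for j=0..19):
  0:1  1:207  2:343  3:24  4:156  5:212  6:175  7:135
  8:276  9:190  10:32  11:208  12:149  13:367  14:180  15:368
  16:387  17:310  18:10  19:65
Giant step factor: 207^(-20) ≡ 56 (mod 401).
Scan 126·56^i mod 401 for i = 0, 1, …:
  i=0: 126   i=1: 239   i=2: 151   i=3: 35
  i=4: 356   i=5: 287   i=6: 32
Match at i=6, j=10: k = 6·20 + 10 = 130.

130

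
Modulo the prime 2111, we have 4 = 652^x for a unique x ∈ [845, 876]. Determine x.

874

Compute 652^845 mod 2111 = 693, then multiply by 652 repeatedly:
  652^845=693  652^846=82  652^847=689  652^848=1696  652^849=1739
  652^850=221  652^851=544  652^852=40  652^853=748  652^854=55
  652^855=2084  652^856=1395  652^857=1810  652^858=71  652^859=1961
  652^860=1417  652^861=1377  652^862=629  652^863=574  652^864=601
  652^865=1317  652^866=1618  652^867=1547  652^868=1697  652^869=280
  652^870=1014  652^871=385  652^872=1922  652^873=1321  652^874=4
Found 4 at exponent 874.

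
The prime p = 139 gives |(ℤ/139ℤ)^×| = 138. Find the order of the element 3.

The order of 3 must divide p − 1 = 138 = 2 · 3 · 23.
Divisors: 1, 2, 3, 6, 23, 46, 69, 138.
Check each in increasing order: 3^1 ≡ 3;  3^2 ≡ 9;  3^3 ≡ 27;  3^6 ≡ 34;  3^23 ≡ 43;  3^46 ≡ 42;  3^69 ≡ 138;  3^138 ≡ 1.
Smallest exponent giving 1 is 138.

138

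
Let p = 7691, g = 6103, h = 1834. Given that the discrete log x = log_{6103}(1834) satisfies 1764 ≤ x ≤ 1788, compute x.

1771

Compute 6103^1764 mod 7691 = 4070, then multiply by 6103 repeatedly:
  6103^1764=4070  6103^1765=4971  6103^1766=4709  6103^1767=5451  6103^1768=3878
  6103^1769=2227  6103^1770=1384  6103^1771=1834
Found 1834 at exponent 1771.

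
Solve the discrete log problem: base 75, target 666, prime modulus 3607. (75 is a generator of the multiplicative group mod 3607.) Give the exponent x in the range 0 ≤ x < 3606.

Baby-step giant-step with m = ceil(sqrt(3606)) = 61.
Baby table (75^j mod 3607 for j=0..60):
  0:1  1:75  2:2018  3:3463  4:21  5:1575  6:2701  7:583
  8:441  9:612  10:2616  11:1422  12:2047  13:2031  14:831  15:1006
  16:3310  17:2974  18:3023  19:3091  20:977  21:1135  22:2164  23:3592
  24:2482  25:2193  26:2160  27:3292  28:1624  29:2769  30:2076  31:599
  32:1641  33:437  34:312  35:1758  36:1998  37:1963  38:2945  39:848
  40:2281  41:1546  42:526  43:3380  44:1010  45:3  46:225  47:2447
  48:3175  49:63  50:1118  51:889  52:1749  53:1323  54:1836  55:634
  56:659  57:2534  58:2486  59:2493  60:3018
Giant step factor: 75^(-61) ≡ 1510 (mod 3607).
Scan 666·1510^i mod 3607 for i = 0, 1, …:
  i=0: 666   i=1: 2914   i=2: 3207   i=3: 1976
  i=4: 771   i=5: 2756   i=6: 2689   i=7: 2515
  i=8: 3086   i=9: 3223     …   i=57: 649
  i=58: 2493
Match at i=58, j=59: x = 58·61 + 59 = 3597.

3597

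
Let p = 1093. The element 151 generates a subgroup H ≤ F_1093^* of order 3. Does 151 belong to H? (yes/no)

yes

151 ∈ ⟨151⟩ iff 151^3 ≡ 1 (mod 1093), since |⟨151⟩| = 3.
151^3 mod 1093 = 1.
Since 1 = 1, 151 lies in the subgroup.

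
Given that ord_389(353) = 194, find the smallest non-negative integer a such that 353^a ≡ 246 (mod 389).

61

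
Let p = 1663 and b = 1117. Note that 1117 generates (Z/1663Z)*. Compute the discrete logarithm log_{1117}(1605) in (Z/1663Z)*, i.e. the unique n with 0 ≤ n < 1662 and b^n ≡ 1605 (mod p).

634

Baby-step giant-step with m = ceil(sqrt(1662)) = 41.
Baby table (1117^j mod 1663 for j=0..40):
  0:1  1:1117  2:439  3:1441  4:1476  5:659  6:1057  7:1602
  8:46  9:1492  10:238  11:1429  12:1376  13:380  14:395  15:520
  16:453  17:449  18:970  19:877  20:102  21:850  22:1540  23:638
  24:882  25:698  26:1382  27:430  28:1366  29:851  30:994  31:1077
  32:660  33:511  34:378  35:1487  36:1305  37:897  38:823  39:1315
  40:426
Giant step factor: 1117^(-41) ≡ 245 (mod 1663).
Scan 1605·245^i mod 1663 for i = 0, 1, …:
  i=0: 1605   i=1: 757   i=2: 872   i=3: 776
  i=4: 538   i=5: 433   i=6: 1316   i=7: 1461
  i=8: 400   i=9: 1546     …   i=14: 214
  i=15: 877
Match at i=15, j=19: n = 15·41 + 19 = 634.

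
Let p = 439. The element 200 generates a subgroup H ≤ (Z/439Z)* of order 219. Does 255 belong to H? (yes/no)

255 ∈ ⟨200⟩ iff 255^219 ≡ 1 (mod 439), since |⟨200⟩| = 219.
255^219 mod 439 = 1.
Since 1 = 1, 255 lies in the subgroup.

yes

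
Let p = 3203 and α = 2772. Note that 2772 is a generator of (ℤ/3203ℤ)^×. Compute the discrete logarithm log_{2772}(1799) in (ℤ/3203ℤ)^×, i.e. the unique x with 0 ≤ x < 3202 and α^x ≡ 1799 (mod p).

Baby-step giant-step with m = ceil(sqrt(3202)) = 57.
Baby table (2772^j mod 3203 for j=0..56):
  0:1  1:2772  2:3190  3:2400  4:169  5:830  6:1006  7:2022
  8:2937  9:2541  10:255  11:2200  12:3091  13:227  14:1456  15:252
  16:290  17:3130  18:2636  19:949  20:965  21:475  22:267  23:231
  24:2935  25:200  26:281  27:603  28:2753  29:1770  30:2647  31:2614
  32:822  33:1251  34:2126  35:2955  36:1189  37:21  38:558  39:2930
  40:2355  41:346  42:1415  43:1908  44:823  45:820  46:2113  47:2152
  48:1358  49:851  50:1564  51:1749  52:2089  53:2887  54:1670  55:905
  56:711
Giant step factor: 2772^(-57) ≡ 2738 (mod 3203).
Scan 1799·2738^i mod 3203 for i = 0, 1, …:
  i=0: 1799   i=1: 2651   i=2: 440   i=3: 392
  i=4: 291   i=5: 2414   i=6: 1743   i=7: 3067
  i=8: 2383   i=9: 143     …   i=35: 775
  i=36: 1564
Match at i=36, j=50: x = 36·57 + 50 = 2102.

2102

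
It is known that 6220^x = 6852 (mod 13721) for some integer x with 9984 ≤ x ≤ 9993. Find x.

Compute 6220^9984 mod 13721 = 1154, then multiply by 6220 repeatedly:
  6220^9984=1154  6220^9985=1797  6220^9986=8446  6220^9987=10132  6220^9988=487
  6220^9989=10520  6220^9990=12672  6220^9991=6416  6220^9992=6852
Found 6852 at exponent 9992.

9992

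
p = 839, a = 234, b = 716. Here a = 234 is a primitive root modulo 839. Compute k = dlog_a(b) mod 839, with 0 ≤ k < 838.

Baby-step giant-step with m = ceil(sqrt(838)) = 29.
Baby table (234^j mod 839 for j=0..28):
  0:1  1:234  2:221  3:535  4:179  5:775  6:126  7:119
  8:159  9:290  10:740  11:326  12:774  13:731  14:737  15:463
  16:111  17:804  18:200  19:655  20:572  21:447  22:562  23:624
  24:30  25:308  26:757  27:109  28:336
Giant step factor: 234^(-29) ≡ 52 (mod 839).
Scan 716·52^i mod 839 for i = 0, 1, …:
  i=0: 716   i=1: 316   i=2: 491   i=3: 362
  i=4: 366   i=5: 574   i=6: 483   i=7: 785
  i=8: 548   i=9: 809     …   i=23: 116
  i=24: 159
Match at i=24, j=8: k = 24·29 + 8 = 704.

704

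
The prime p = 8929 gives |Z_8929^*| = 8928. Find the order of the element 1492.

The order of 1492 must divide p − 1 = 8928 = 2^5 · 3^2 · 31.
Divisors: 1, 2, 3, 4, 6, 8, 9, 12, 16, 18, 24, 31, 32, 36, 48, 62, 72, 93, 96, 124, 144, 186, 248, 279, 288, 372, 496, 558, 744, 992, 1116, 1488, 2232, 2976, 4464, 8928.
Check each in increasing order: 1492^1 ≡ 1492;  1492^2 ≡ 2743;  1492^3 ≡ 3074;  1492^4 ≡ 5831;  1492^6 ≡ 2594;  1492^8 ≡ 7858;  1492^9 ≡ 359;  1492^12 ≡ 5299;  1492^16 ≡ 4129;  1492^18 ≡ 3875;  1492^24 ≡ 6625;  1492^31 ≡ 1606;  1492^32 ≡ 3180;  1492^36 ≡ 5976;  1492^48 ≡ 4590;  1492^62 ≡ 7684;  1492^72 ≡ 5505;  1492^93 ≡ 626;  1492^96 ≡ 4589;  1492^124 ≡ 5308;  1492^144 ≡ 8928;  1492^186 ≡ 7929;  1492^248 ≡ 3869;  1492^279 ≡ 7959;  1492^288 ≡ 1.
Smallest exponent giving 1 is 288.

288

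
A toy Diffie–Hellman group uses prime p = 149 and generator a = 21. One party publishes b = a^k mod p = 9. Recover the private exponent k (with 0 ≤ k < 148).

46

Baby-step giant-step with m = ceil(sqrt(148)) = 13.
Baby table (21^j mod 149 for j=0..12):
  0:1  1:21  2:143  3:23  4:36  5:11  6:82  7:83
  8:104  9:98  10:121  11:8  12:19
Giant step factor: 21^(-13) ≡ 90 (mod 149).
Scan 9·90^i mod 149 for i = 0, 1, …:
  i=0: 9   i=1: 65   i=2: 39   i=3: 83
Match at i=3, j=7: k = 3·13 + 7 = 46.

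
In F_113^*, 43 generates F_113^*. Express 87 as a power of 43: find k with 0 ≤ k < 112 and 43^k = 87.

Baby-step giant-step with m = ceil(sqrt(112)) = 11.
Baby table (43^j mod 113 for j=0..10):
  0:1  1:43  2:41  3:68  4:99  5:76  6:104  7:65
  8:83  9:66  10:13
Giant step factor: 43^(-11) ≡ 94 (mod 113).
Scan 87·94^i mod 113 for i = 0, 1, …:
  i=0: 87   i=1: 42   i=2: 106   i=3: 20
  i=4: 72   i=5: 101   i=6: 2   i=7: 75
  i=8: 44   i=9: 68
Match at i=9, j=3: k = 9·11 + 3 = 102.

102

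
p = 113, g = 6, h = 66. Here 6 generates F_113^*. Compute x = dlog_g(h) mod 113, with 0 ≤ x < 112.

Baby-step giant-step with m = ceil(sqrt(112)) = 11.
Baby table (6^j mod 113 for j=0..10):
  0:1  1:6  2:36  3:103  4:53  5:92  6:100  7:35
  8:97  9:17  10:102
Giant step factor: 6^(-11) ≡ 101 (mod 113).
Scan 66·101^i mod 113 for i = 0, 1, …:
  i=0: 66   i=1: 112   i=2: 12   i=3: 82
  i=4: 33   i=5: 56   i=6: 6
Match at i=6, j=1: x = 6·11 + 1 = 67.

67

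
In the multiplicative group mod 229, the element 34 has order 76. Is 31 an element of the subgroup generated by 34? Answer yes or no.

no

31 ∈ ⟨34⟩ iff 31^76 ≡ 1 (mod 229), since |⟨34⟩| = 76.
31^76 mod 229 = 94.
Since 94 ≠ 1, 31 does not lie in the subgroup.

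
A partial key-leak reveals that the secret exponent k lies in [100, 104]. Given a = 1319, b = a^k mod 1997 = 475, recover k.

Compute 1319^100 mod 1997 = 933, then multiply by 1319 repeatedly:
  1319^100=933  1319^101=475
Found 475 at exponent 101.

101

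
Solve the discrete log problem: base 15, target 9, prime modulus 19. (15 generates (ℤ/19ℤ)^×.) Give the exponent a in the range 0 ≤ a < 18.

Successive powers of 15 modulo 19:
  15^0=1  15^1=15  15^2=16  15^3=12  15^4=9
So 15^4 ≡ 9 (mod 19), giving a = 4.

4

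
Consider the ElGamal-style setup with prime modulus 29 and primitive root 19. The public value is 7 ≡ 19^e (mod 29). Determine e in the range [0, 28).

20

Successive powers of 19 modulo 29:
  19^0=1  19^1=19  19^2=13  19^3=15  19^4=24  19^5=21
  19^6=22  19^7=12  19^8=25  19^9=11  19^10=6  19^11=27
  19^12=20  19^13=3  19^14=28  19^15=10  19^16=16  19^17=14
  19^18=5  19^19=8  19^20=7
So 19^20 ≡ 7 (mod 29), giving e = 20.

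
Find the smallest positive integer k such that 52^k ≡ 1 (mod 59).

The order of 52 must divide p − 1 = 58 = 2 · 29.
Divisors: 1, 2, 29, 58.
Check each in increasing order: 52^1 ≡ 52;  52^2 ≡ 49;  52^29 ≡ 58;  52^58 ≡ 1.
Smallest exponent giving 1 is 58.

58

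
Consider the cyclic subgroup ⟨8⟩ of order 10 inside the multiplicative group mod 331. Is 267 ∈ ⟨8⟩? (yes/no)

yes

267 ∈ ⟨8⟩ iff 267^10 ≡ 1 (mod 331), since |⟨8⟩| = 10.
267^10 mod 331 = 1.
Since 1 = 1, 267 lies in the subgroup.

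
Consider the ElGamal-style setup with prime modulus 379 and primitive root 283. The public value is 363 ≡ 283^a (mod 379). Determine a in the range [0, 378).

205

Baby-step giant-step with m = ceil(sqrt(378)) = 20.
Baby table (283^j mod 379 for j=0..19):
  0:1  1:283  2:120  3:229  4:377  5:192  6:139  7:300
  8:4  9:374  10:101  11:158  12:371  13:10  14:177  15:63
  16:16  17:359  18:25  19:253
Giant step factor: 283^(-20) ≡ 225 (mod 379).
Scan 363·225^i mod 379 for i = 0, 1, …:
  i=0: 363   i=1: 190   i=2: 302   i=3: 109
  i=4: 269   i=5: 264   i=6: 276   i=7: 323
  i=8: 286   i=9: 299   i=10: 192
Match at i=10, j=5: a = 10·20 + 5 = 205.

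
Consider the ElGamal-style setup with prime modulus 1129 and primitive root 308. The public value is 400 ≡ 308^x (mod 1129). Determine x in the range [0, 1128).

Baby-step giant-step with m = ceil(sqrt(1128)) = 34.
Baby table (308^j mod 1129 for j=0..33):
  0:1  1:308  2:28  3:721  4:784  5:995  6:501  7:764
  8:480  9:1070  10:1021  11:606  12:363  13:33  14:3  15:924
  16:84  17:1034  18:94  19:727  20:374  21:34  22:311  23:952
  24:805  25:689  26:1089  27:99  28:9  29:514  30:252  31:844
  32:282  33:1052
Giant step factor: 308^(-34) ≡ 645 (mod 1129).
Scan 400·645^i mod 1129 for i = 0, 1, …:
  i=0: 400   i=1: 588   i=2: 1045   i=3: 12
  i=4: 966   i=5: 991   i=6: 181   i=7: 458
  i=8: 741   i=9: 378     …   i=18: 933
  i=19: 28
Match at i=19, j=2: x = 19·34 + 2 = 648.

648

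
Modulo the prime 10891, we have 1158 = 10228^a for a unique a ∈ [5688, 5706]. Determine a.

Compute 10228^5688 mod 10891 = 4642, then multiply by 10228 repeatedly:
  10228^5688=4642  10228^5689=4507  10228^5690=6884  10228^5691=10128  10228^5692=4883
  10228^5693=8089  10228^5694=6256  10228^5695=1743  10228^5696=9728  10228^5697=8699
  10228^5698=4793  10228^5699=2413  10228^5700=1158
Found 1158 at exponent 5700.

5700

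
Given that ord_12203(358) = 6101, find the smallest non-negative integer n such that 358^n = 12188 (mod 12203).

4944

Baby-step giant-step with m = ceil(sqrt(6101)) = 79.
Baby table (358^j mod 12203 for j=0..78):
  0:1  1:358  2:6134  3:11635  4:4107  5:5946  6:5346  7:10200
  8:2903  9:2019  10:2825  11:10704  12:290  13:6196  14:9425  15:6122
  16:7339  17:3717  18:559  19:4874  20:12066  21:11969  22:1649  23:4598
  24:10882  25:2999  26:11981  27:5945  28:4988  29:4066  30:3471  31:10115
  32:9082  33:5358  34:2293  35:3293  36:7406  37:3297  38:8838  39:3427
  40:6566  41:7652  42:5944  43:4630  44:10135  45:4039  46:6008  47:3136
  48:12  49:4296  50:390  51:5387  52:472  53:10337  54:3137  55:370
  56:10430  57:12025  58:9494  59:6418  60:3480  61:1134  62:3273  63:246
  64:2647  65:7995  66:6708  67:9676  68:10559  69:9395  70:7585  71:6364
  72:8554  73:11582  74:9539  75:10325  76:11044  77:12183  78:5043
Giant step factor: 358^(-79) ≡ 6890 (mod 12203).
Scan 12188·6890^i mod 12203 for i = 0, 1, …:
  i=0: 12188   i=1: 6477   i=2: 159   i=3: 9443
  i=4: 8077   i=5: 4850   i=6: 4686   i=7: 9605
  i=8: 1581   i=9: 8014     …   i=61: 11963
  i=62: 6008
Match at i=62, j=46: n = 62·79 + 46 = 4944.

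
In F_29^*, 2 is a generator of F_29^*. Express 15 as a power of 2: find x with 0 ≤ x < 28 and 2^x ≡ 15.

Successive powers of 2 modulo 29:
  2^0=1  2^1=2  2^2=4  2^3=8  2^4=16  2^5=3
  2^6=6  2^7=12  2^8=24  2^9=19  2^10=9  2^11=18
  2^12=7  2^13=14  2^14=28  2^15=27  2^16=25  2^17=21
  2^18=13  2^19=26  2^20=23  2^21=17  2^22=5  2^23=10
  2^24=20  2^25=11  2^26=22  2^27=15
So 2^27 ≡ 15 (mod 29), giving x = 27.

27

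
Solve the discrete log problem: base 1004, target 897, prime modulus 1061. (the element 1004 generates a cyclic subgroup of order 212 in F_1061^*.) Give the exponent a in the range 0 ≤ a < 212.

118

Baby-step giant-step with m = ceil(sqrt(212)) = 15.
Baby table (1004^j mod 1061 for j=0..14):
  0:1  1:1004  2:66  3:482  4:112  5:1043  6:1026  7:934
  8:873  9:106  10:324  11:630  12:164  13:201  14:214
Giant step factor: 1004^(-15) ≡ 455 (mod 1061).
Scan 897·455^i mod 1061 for i = 0, 1, …:
  i=0: 897   i=1: 711   i=2: 961   i=3: 123
  i=4: 793   i=5: 75   i=6: 173   i=7: 201
Match at i=7, j=13: a = 7·15 + 13 = 118.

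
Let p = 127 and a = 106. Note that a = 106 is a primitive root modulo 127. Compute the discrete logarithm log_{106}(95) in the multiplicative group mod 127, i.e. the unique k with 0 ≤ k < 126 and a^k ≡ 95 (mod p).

27

Baby-step giant-step with m = ceil(sqrt(126)) = 12.
Baby table (106^j mod 127 for j=0..11):
  0:1  1:106  2:60  3:10  4:44  5:92  6:100  7:59
  8:31  9:111  10:82  11:56
Giant step factor: 106^(-12) ≡ 50 (mod 127).
Scan 95·50^i mod 127 for i = 0, 1, …:
  i=0: 95   i=1: 51   i=2: 10
Match at i=2, j=3: k = 2·12 + 3 = 27.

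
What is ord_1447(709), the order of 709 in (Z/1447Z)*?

241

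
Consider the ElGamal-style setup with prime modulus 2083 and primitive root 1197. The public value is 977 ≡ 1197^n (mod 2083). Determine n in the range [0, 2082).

1469

Baby-step giant-step with m = ceil(sqrt(2082)) = 46.
Baby table (1197^j mod 2083 for j=0..45):
  0:1  1:1197  2:1788  3:995  4:1622  5:178  6:600  7:1648
  8:55  9:1262  10:439  11:567  12:1724  13:1458  14:1755  15:1071
  16:942  17:671  18:1232  19:2023  20:1085  21:1036  22:707  23:581
  24:1818  25:1494  26:1104  27:866  28:1351  29:739  30:1391  31:710
  32:6  33:933  34:313  35:1804  36:1400  37:1068  38:1517  39:1556
  40:330  41:1323  42:551  43:1319  44:2012  45:416
Giant step factor: 1197^(-46) ≡ 960 (mod 2083).
Scan 977·960^i mod 2083 for i = 0, 1, …:
  i=0: 977   i=1: 570   i=2: 1454   i=3: 230
  i=4: 2   i=5: 1920   i=6: 1828   i=7: 994
  i=8: 226   i=9: 328     …   i=30: 1709
  i=31: 1319
Match at i=31, j=43: n = 31·46 + 43 = 1469.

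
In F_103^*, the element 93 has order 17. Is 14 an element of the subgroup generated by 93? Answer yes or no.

14 ∈ ⟨93⟩ iff 14^17 ≡ 1 (mod 103), since |⟨93⟩| = 17.
14^17 mod 103 = 1.
Since 1 = 1, 14 lies in the subgroup.

yes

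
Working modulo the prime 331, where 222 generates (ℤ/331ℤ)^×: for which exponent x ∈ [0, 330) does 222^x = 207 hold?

Baby-step giant-step with m = ceil(sqrt(330)) = 19.
Baby table (222^j mod 331 for j=0..18):
  0:1  1:222  2:296  3:174  4:232  5:199  6:155  7:317
  8:202  9:159  10:212  11:62  12:193  13:147  14:196  15:151
  16:91  17:11  18:125
Giant step factor: 222^(-19) ≡ 190 (mod 331).
Scan 207·190^i mod 331 for i = 0, 1, …:
  i=0: 207   i=1: 272   i=2: 44   i=3: 85
  i=4: 262   i=5: 130   i=6: 206   i=7: 82
  i=8: 23   i=9: 67     …   i=14: 170
  i=15: 193
Match at i=15, j=12: x = 15·19 + 12 = 297.

297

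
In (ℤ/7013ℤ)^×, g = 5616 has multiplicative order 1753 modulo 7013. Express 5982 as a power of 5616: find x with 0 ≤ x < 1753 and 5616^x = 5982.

Baby-step giant-step with m = ceil(sqrt(1753)) = 42.
Baby table (5616^j mod 7013 for j=0..41):
  0:1  1:5616  2:1995  3:4159  4:3654  5:826  6:3223  7:6828
  8:5977  9:2614  10:2015  11:4271  12:1476  13:6863  14:6173  15:2309
  16:307  17:5927  18:2334  19:447  20:6711  21:1114  22:628  23:6322
  24:4546  25:3016  26:1461  27:6779  28:4300  29:3041  30:1601  31:550
  32:3080  33:3222  34:1212  35:3982  36:5468  37:5374  38:3445  39:5266
  40:35  41:196
Giant step factor: 5616^(-42) ≡ 3495 (mod 7013).
Scan 5982·3495^i mod 7013 for i = 0, 1, …:
  i=0: 5982   i=1: 1337   i=2: 2157   i=3: 6753
  i=4: 2990   i=5: 680   i=6: 6206   i=7: 5774
  i=8: 3729   i=9: 2701   i=10: 497   i=11: 4804
  i=12: 858   i=13: 4159
Match at i=13, j=3: x = 13·42 + 3 = 549.

549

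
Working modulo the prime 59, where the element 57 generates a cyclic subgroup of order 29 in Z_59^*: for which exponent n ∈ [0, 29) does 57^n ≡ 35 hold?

Successive powers of 57 modulo 59:
  57^0=1  57^1=57  57^2=4  57^3=51  57^4=16  57^5=27
  57^6=5  57^7=49  57^8=20  57^9=19  57^10=21  57^11=17
  57^12=25  57^13=9  57^14=41  57^15=36  57^16=46  57^17=26
  57^18=7  57^19=45  57^20=28  57^21=3  57^22=53  57^23=12
  57^24=35
So 57^24 ≡ 35 (mod 59), giving n = 24.

24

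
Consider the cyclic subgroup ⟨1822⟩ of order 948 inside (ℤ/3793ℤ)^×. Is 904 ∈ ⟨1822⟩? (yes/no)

904 ∈ ⟨1822⟩ iff 904^948 ≡ 1 (mod 3793), since |⟨1822⟩| = 948.
904^948 mod 3793 = 3792.
Since 3792 ≠ 1, 904 does not lie in the subgroup.

no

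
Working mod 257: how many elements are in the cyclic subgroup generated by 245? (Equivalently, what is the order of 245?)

256

The order of 245 must divide p − 1 = 256 = 2^8.
Divisors: 1, 2, 4, 8, 16, 32, 64, 128, 256.
Check each in increasing order: 245^1 ≡ 245;  245^2 ≡ 144;  245^4 ≡ 176;  245^8 ≡ 136;  245^16 ≡ 249;  245^32 ≡ 64;  245^64 ≡ 241;  245^128 ≡ 256;  245^256 ≡ 1.
Smallest exponent giving 1 is 256.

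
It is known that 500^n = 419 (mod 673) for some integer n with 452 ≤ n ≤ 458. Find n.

458

Compute 500^452 mod 673 = 241, then multiply by 500 repeatedly:
  500^452=241  500^453=33  500^454=348  500^455=366  500^456=617
  500^457=266  500^458=419
Found 419 at exponent 458.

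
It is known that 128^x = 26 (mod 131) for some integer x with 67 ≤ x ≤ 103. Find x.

77

Compute 128^67 mod 131 = 122, then multiply by 128 repeatedly:
  128^67=122  128^68=27  128^69=50  128^70=112  128^71=57
  128^72=91  128^73=120  128^74=33  128^75=32  128^76=35
  128^77=26
Found 26 at exponent 77.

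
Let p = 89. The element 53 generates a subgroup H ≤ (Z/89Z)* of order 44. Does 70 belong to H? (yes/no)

no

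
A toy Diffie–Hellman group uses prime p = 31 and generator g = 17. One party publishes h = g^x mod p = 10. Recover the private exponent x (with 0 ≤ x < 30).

2

Successive powers of 17 modulo 31:
  17^0=1  17^1=17  17^2=10
So 17^2 ≡ 10 (mod 31), giving x = 2.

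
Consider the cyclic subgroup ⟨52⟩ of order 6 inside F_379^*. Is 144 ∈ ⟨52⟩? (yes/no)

no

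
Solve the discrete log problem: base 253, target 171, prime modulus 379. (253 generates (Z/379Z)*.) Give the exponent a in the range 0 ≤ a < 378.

206

Baby-step giant-step with m = ceil(sqrt(378)) = 20.
Baby table (253^j mod 379 for j=0..19):
  0:1  1:253  2:337  3:365  4:248  5:209  6:196  7:318
  8:106  9:288  10:96  11:32  12:137  13:172  14:310  15:356
  16:245  17:208  18:322  19:360
Giant step factor: 253^(-20) ≡ 319 (mod 379).
Scan 171·319^i mod 379 for i = 0, 1, …:
  i=0: 171   i=1: 352   i=2: 104   i=3: 203
  i=4: 327   i=5: 88   i=6: 26   i=7: 335
  i=8: 366   i=9: 22   i=10: 196
Match at i=10, j=6: a = 10·20 + 6 = 206.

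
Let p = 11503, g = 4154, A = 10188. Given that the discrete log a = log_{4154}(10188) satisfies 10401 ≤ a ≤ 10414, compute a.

10410

Compute 4154^10401 mod 11503 = 10557, then multiply by 4154 repeatedly:
  4154^10401=10557  4154^10402=4342  4154^10403=11467  4154^10404=11498  4154^10405=2236
  4154^10406=5423  4154^10407=4268  4154^10408=3149  4154^10409=2035  4154^10410=10188
Found 10188 at exponent 10410.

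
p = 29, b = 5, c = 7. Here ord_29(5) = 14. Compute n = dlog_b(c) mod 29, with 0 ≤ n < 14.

Successive powers of 5 modulo 29:
  5^0=1  5^1=5  5^2=25  5^3=9  5^4=16  5^5=22
  5^6=23  5^7=28  5^8=24  5^9=4  5^10=20  5^11=13
  5^12=7
So 5^12 ≡ 7 (mod 29), giving n = 12.

12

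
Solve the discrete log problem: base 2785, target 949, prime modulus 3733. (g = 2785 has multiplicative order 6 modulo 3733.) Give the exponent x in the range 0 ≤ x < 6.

5

Successive powers of 2785 modulo 3733:
  2785^0=1  2785^1=2785  2785^2=2784  2785^3=3732  2785^4=948  2785^5=949
So 2785^5 ≡ 949 (mod 3733), giving x = 5.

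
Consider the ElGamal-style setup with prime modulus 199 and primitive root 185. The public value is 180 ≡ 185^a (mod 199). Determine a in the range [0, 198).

110

Baby-step giant-step with m = ceil(sqrt(198)) = 15.
Baby table (185^j mod 199 for j=0..14):
  0:1  1:185  2:196  3:42  4:9  5:73  6:172  7:179
  8:81  9:60  10:155  11:19  12:132  13:142  14:2
Giant step factor: 185^(-15) ≡ 135 (mod 199).
Scan 180·135^i mod 199 for i = 0, 1, …:
  i=0: 180   i=1: 22   i=2: 184   i=3: 164
  i=4: 51   i=5: 119   i=6: 145   i=7: 73
Match at i=7, j=5: a = 7·15 + 5 = 110.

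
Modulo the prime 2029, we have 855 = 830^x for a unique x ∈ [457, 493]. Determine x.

Compute 830^457 mod 2029 = 673, then multiply by 830 repeatedly:
  830^457=673  830^458=615  830^459=1171  830^460=39  830^461=1935
  830^462=1111  830^463=964  830^464=694  830^465=1813  830^466=1301
  830^467=402  830^468=904  830^469=1619  830^470=572  830^471=2003
  830^472=739  830^473=612  830^474=710  830^475=890  830^476=144
  830^477=1838  830^478=1761  830^479=750  830^480=1626  830^481=295
  830^482=1370  830^483=860  830^484=1621  830^485=203  830^486=83
  830^487=1933  830^488=1480  830^489=855
Found 855 at exponent 489.

489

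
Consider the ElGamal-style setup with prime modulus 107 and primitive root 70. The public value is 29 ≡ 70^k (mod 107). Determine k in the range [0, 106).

Baby-step giant-step with m = ceil(sqrt(106)) = 11.
Baby table (70^j mod 107 for j=0..10):
  0:1  1:70  2:85  3:65  4:56  5:68  6:52  7:2
  8:33  9:63  10:23
Giant step factor: 70^(-11) ≡ 43 (mod 107).
Scan 29·43^i mod 107 for i = 0, 1, …:
  i=0: 29   i=1: 70
Match at i=1, j=1: k = 1·11 + 1 = 12.

12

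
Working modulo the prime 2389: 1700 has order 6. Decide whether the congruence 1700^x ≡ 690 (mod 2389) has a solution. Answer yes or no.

yes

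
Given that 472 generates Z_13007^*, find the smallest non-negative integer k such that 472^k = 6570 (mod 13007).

4508

Baby-step giant-step with m = ceil(sqrt(13006)) = 115.
Baby table (472^j mod 13007 for j=0..114):
  0:1  1:472  2:1665  3:5460  4:1734  5:12014  6:12563  7:11551
  8:2139  9:8069  10:10524  11:11661  12:2031  13:9121  14:12802  15:7296
  16:9864  17:12309  18:8726  19:8460  20:12978  21:12326  22:3743  23:10751
  24:1742  25:2783  26:12876  27:3203  28:3004  29:125  30:6972  31:13
  32:6136  33:8638  34:5945  35:9535  36:98  37:7235  38:7086  39:1793
  40:841  41:6742  42:8516  43:389  44:1510  45:10342  46:3799  47:11169
  48:3933  49:9382  50:5924  51:12630  52:4154  53:9638  54:9693  55:9639
  56:10165  57:11304  58:2618  59:31  60:1625  61:12594  62:169  63:1726
  64:8238  65:12250  66:6892  67:1274  68:3006  69:1069  70:10302  71:10933
  72:9604  73:6652  74:5057  75:6623  76:4376  77:10366  78:2120  79:12108
  80:4903  81:11977  82:8106  83:1974  84:8231  85:8946  86:8244  87:2075
  88:3875  89:8020  90:403  91:8118  92:7638  93:2197  94:9431  95:3038
  96:3166  97:11554  98:3555  99:57  100:890  101:3856  102:12059  103:7789
  104:8434  105:706  106:8057  107:4860  108:4688  109:1546  110:1320  111:11711
  112:12624  113:1322  114:12655
Giant step factor: 472^(-115) ≡ 4012 (mod 13007).
Scan 6570·4012^i mod 13007 for i = 0, 1, …:
  i=0: 6570   i=1: 6658   i=2: 8525   i=3: 6897
  i=4: 4875   i=5: 8979   i=6: 7365   i=7: 9483
  i=8: 321   i=9: 159     …   i=38: 11152
  i=39: 10751
Match at i=39, j=23: k = 39·115 + 23 = 4508.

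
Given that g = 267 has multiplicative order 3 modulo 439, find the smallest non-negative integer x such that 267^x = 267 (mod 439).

Successive powers of 267 modulo 439:
  267^0=1  267^1=267
So 267^1 ≡ 267 (mod 439), giving x = 1.

1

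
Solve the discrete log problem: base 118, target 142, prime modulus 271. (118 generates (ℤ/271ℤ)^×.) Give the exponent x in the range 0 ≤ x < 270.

247

Baby-step giant-step with m = ceil(sqrt(270)) = 17.
Baby table (118^j mod 271 for j=0..16):
  0:1  1:118  2:103  3:230  4:40  5:113  6:55  7:257
  8:245  9:184  10:32  11:253  12:44  13:43  14:196  15:93
  16:134
Giant step factor: 118^(-17) ≡ 222 (mod 271).
Scan 142·222^i mod 271 for i = 0, 1, …:
  i=0: 142   i=1: 88   i=2: 24   i=3: 179
  i=4: 172   i=5: 244   i=6: 239   i=7: 213
  i=8: 132   i=9: 36     …   i=13: 223
  i=14: 184
Match at i=14, j=9: x = 14·17 + 9 = 247.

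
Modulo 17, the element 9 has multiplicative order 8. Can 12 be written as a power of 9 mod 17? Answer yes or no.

no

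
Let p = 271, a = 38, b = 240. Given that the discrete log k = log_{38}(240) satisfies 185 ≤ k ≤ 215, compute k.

201

Compute 38^185 mod 271 = 115, then multiply by 38 repeatedly:
  38^185=115  38^186=34  38^187=208  38^188=45  38^189=84
  38^190=211  38^191=159  38^192=80  38^193=59  38^194=74
  38^195=102  38^196=82  38^197=135  38^198=252  38^199=91
  38^200=206  38^201=240
Found 240 at exponent 201.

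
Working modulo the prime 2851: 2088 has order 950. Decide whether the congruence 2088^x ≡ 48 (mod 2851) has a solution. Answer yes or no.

48 ∈ ⟨2088⟩ iff 48^950 ≡ 1 (mod 2851), since |⟨2088⟩| = 950.
48^950 mod 2851 = 1014.
Since 1014 ≠ 1, 48 does not lie in the subgroup.

no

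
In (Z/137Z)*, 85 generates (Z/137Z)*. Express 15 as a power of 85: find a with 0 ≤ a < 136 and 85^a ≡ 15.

44

Baby-step giant-step with m = ceil(sqrt(136)) = 12.
Baby table (85^j mod 137 for j=0..11):
  0:1  1:85  2:101  3:91  4:63  5:12  6:61  7:116
  8:133  9:71  10:7  11:47
Giant step factor: 85^(-12) ≡ 81 (mod 137).
Scan 15·81^i mod 137 for i = 0, 1, …:
  i=0: 15   i=1: 119   i=2: 49   i=3: 133
Match at i=3, j=8: a = 3·12 + 8 = 44.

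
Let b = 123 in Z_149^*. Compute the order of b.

The order of 123 must divide p − 1 = 148 = 2^2 · 37.
Divisors: 1, 2, 4, 37, 74, 148.
Check each in increasing order: 123^1 ≡ 123;  123^2 ≡ 80;  123^4 ≡ 142;  123^37 ≡ 1.
Smallest exponent giving 1 is 37.

37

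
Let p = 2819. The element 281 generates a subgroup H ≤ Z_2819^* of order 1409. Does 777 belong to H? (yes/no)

yes

777 ∈ ⟨281⟩ iff 777^1409 ≡ 1 (mod 2819), since |⟨281⟩| = 1409.
777^1409 mod 2819 = 1.
Since 1 = 1, 777 lies in the subgroup.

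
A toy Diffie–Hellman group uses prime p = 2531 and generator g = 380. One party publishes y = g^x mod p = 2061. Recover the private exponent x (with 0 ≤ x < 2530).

810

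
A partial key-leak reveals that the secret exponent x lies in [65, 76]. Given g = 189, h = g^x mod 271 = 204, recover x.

73

Compute 189^65 mod 271 = 115, then multiply by 189 repeatedly:
  189^65=115  189^66=55  189^67=97  189^68=176  189^69=202
  189^70=238  189^71=267  189^72=57  189^73=204
Found 204 at exponent 73.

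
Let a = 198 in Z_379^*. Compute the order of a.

The order of 198 must divide p − 1 = 378 = 2 · 3^3 · 7.
Divisors: 1, 2, 3, 6, 7, 9, 14, 18, 21, 27, 42, 54, 63, 126, 189, 378.
Check each in increasing order: 198^1 ≡ 198;  198^2 ≡ 167;  198^3 ≡ 93;  198^6 ≡ 311;  198^7 ≡ 180;  198^9 ≡ 119;  198^14 ≡ 185;  198^18 ≡ 138;  198^21 ≡ 327;  198^27 ≡ 125;  198^42 ≡ 51;  198^54 ≡ 86;  198^63 ≡ 1.
Smallest exponent giving 1 is 63.

63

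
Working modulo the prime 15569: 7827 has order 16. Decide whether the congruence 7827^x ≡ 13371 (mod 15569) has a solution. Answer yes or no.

yes

⟨7827⟩ has order 16; its elements mod 15569 are {1, 2086, 2198, 4759, 4814, 5748, 7645, 7742, 7827, 7924, 9821, 10755, 10810, 13371, 13483, 15568}.
13371 is in this set.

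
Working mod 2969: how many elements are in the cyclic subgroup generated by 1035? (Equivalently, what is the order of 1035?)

1484

The order of 1035 must divide p − 1 = 2968 = 2^3 · 7 · 53.
Divisors: 1, 2, 4, 7, 8, 14, 28, 53, 56, 106, 212, 371, 424, 742, 1484, 2968.
Check each in increasing order: 1035^1 ≡ 1035;  1035^2 ≡ 2385;  1035^4 ≡ 2590;  1035^7 ≡ 658;  1035^8 ≡ 1129;  1035^14 ≡ 2459;  1035^28 ≡ 1797;  1035^53 ≡ 1438;  1035^56 ≡ 1906;  1035^106 ≡ 1420;  1035^212 ≡ 449;  1035^371 ≡ 964;  1035^424 ≡ 2678;  1035^742 ≡ 2968;  1035^1484 ≡ 1.
Smallest exponent giving 1 is 1484.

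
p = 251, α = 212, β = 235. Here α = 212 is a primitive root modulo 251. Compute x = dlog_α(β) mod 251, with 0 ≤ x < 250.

155

Baby-step giant-step with m = ceil(sqrt(250)) = 16.
Baby table (212^j mod 251 for j=0..15):
  0:1  1:212  2:15  3:168  4:225  5:10  6:112  7:150
  8:174  9:242  10:100  11:116  12:245  13:234  14:161  15:247
Giant step factor: 212^(-16) ≡ 214 (mod 251).
Scan 235·214^i mod 251 for i = 0, 1, …:
  i=0: 235   i=1: 90   i=2: 184   i=3: 220
  i=4: 143   i=5: 231   i=6: 238   i=7: 230
  i=8: 24   i=9: 116
Match at i=9, j=11: x = 9·16 + 11 = 155.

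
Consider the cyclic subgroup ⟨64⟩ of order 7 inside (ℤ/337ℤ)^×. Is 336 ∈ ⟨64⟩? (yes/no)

no

⟨64⟩ has order 7; its elements mod 337 are {1, 8, 52, 64, 79, 175, 295}.
336 is not in this set.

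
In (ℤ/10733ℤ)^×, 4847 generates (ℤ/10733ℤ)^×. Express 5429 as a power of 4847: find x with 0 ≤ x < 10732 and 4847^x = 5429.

604

Baby-step giant-step with m = ceil(sqrt(10732)) = 104.
Baby table (4847^j mod 10733 for j=0..103):
  0:1  1:4847  2:9605  3:6414  4:5890  5:9783  6:10540  7:9033
  8:3044  9:7126  10:928  11:889  12:5050  13:6110  14:2823  15:9239
  16:3357  17:151  18:2053  19:1400  20:2544  21:9284  22:6812  23:3056
  24:892  25:8858  26:2726  27:599  28:5443  29:507  30:10305  31:7686
  32:10532  33:2456  34:1335  35:9479  36:7473  37:8489  38:6594  39:8977
  40:10670  41:5896  42:6666  43:3772  44:4585  45:6185  46:1426  47:10503
  48:1422  49:1848  50:5934  51:8391  52:3840  53:1458  54:4612  55:8258
  56:3169  57:1220  58:10190  59:8397  60:723  61:5423  62:164  63:666
  64:8202  65:62  66:10723  67:5195  68:547  69:258  70:5498  71:9500
  72:1930  73:6267  74:1759  75:3871  76:1453  77:1843  78:3165  79:3298
  80:3969  81:4207  82:9362  83:9223  84:936  85:7466  86:6759  87:3757
  88:7011  89:1639  90:1813  91:8017  92:4939  93:4743  94:9968  95:5663
  96:4280  97:9004  98:2010  99:7639  100:8116  101:1807  102:401  103:974
Giant step factor: 4847^(-104) ≡ 3167 (mod 10733).
Scan 5429·3167^i mod 10733 for i = 0, 1, …:
  i=0: 5429   i=1: 10110   i=2: 1831   i=3: 2957
  i=4: 5643   i=5: 936
Match at i=5, j=84: x = 5·104 + 84 = 604.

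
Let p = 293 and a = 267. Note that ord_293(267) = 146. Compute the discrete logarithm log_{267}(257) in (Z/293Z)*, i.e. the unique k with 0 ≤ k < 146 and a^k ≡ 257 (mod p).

109

Baby-step giant-step with m = ceil(sqrt(146)) = 13.
Baby table (267^j mod 293 for j=0..12):
  0:1  1:267  2:90  3:4  4:189  5:67  6:16  7:170
  8:268  9:64  10:94  11:193  12:256
Giant step factor: 267^(-13) ≡ 233 (mod 293).
Scan 257·233^i mod 293 for i = 0, 1, …:
  i=0: 257   i=1: 109   i=2: 199   i=3: 73
  i=4: 15   i=5: 272   i=6: 88   i=7: 287
  i=8: 67
Match at i=8, j=5: k = 8·13 + 5 = 109.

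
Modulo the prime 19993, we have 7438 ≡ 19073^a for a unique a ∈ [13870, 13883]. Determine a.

13872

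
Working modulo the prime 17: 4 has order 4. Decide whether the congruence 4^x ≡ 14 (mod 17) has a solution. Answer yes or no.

⟨4⟩ has order 4; its elements mod 17 are {1, 4, 13, 16}.
14 is not in this set.

no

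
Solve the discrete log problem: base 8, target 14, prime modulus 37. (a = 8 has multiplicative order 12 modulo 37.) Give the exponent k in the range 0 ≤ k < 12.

Successive powers of 8 modulo 37:
  8^0=1  8^1=8  8^2=27  8^3=31  8^4=26  8^5=23
  8^6=36  8^7=29  8^8=10  8^9=6  8^10=11  8^11=14
So 8^11 ≡ 14 (mod 37), giving k = 11.

11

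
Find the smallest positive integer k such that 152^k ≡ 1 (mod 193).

192

The order of 152 must divide p − 1 = 192 = 2^6 · 3.
Divisors: 1, 2, 3, 4, 6, 8, 12, 16, 24, 32, 48, 64, 96, 192.
Check each in increasing order: 152^1 ≡ 152;  152^2 ≡ 137;  152^3 ≡ 173;  152^4 ≡ 48;  152^6 ≡ 14;  152^8 ≡ 181;  152^12 ≡ 3;  152^16 ≡ 144;  152^24 ≡ 9;  152^32 ≡ 85;  152^48 ≡ 81;  152^64 ≡ 84;  152^96 ≡ 192;  152^192 ≡ 1.
Smallest exponent giving 1 is 192.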